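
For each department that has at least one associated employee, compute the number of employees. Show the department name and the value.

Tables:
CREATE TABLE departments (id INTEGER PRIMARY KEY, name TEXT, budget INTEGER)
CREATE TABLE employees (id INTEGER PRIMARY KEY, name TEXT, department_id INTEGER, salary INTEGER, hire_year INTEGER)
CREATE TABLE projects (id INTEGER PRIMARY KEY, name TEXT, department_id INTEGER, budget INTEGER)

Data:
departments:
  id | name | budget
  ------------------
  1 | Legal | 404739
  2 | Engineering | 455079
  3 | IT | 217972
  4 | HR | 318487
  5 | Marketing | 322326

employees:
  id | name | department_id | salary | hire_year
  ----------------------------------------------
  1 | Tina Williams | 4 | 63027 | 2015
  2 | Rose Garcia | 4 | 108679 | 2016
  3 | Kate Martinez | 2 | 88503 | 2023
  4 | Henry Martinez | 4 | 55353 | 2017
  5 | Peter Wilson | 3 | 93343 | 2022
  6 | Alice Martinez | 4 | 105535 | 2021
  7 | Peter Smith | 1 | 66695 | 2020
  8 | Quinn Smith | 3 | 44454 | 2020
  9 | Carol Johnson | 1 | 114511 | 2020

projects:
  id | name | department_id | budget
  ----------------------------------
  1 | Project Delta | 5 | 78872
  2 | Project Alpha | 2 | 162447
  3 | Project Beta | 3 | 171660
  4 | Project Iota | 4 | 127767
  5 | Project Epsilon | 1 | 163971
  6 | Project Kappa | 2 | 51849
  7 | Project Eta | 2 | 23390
SELECT p.name, COUNT(*) AS n FROM employees c JOIN departments p ON c.department_id = p.id GROUP BY p.id, p.name

Execution result:
name | n
Legal | 2
Engineering | 1
IT | 2
HR | 4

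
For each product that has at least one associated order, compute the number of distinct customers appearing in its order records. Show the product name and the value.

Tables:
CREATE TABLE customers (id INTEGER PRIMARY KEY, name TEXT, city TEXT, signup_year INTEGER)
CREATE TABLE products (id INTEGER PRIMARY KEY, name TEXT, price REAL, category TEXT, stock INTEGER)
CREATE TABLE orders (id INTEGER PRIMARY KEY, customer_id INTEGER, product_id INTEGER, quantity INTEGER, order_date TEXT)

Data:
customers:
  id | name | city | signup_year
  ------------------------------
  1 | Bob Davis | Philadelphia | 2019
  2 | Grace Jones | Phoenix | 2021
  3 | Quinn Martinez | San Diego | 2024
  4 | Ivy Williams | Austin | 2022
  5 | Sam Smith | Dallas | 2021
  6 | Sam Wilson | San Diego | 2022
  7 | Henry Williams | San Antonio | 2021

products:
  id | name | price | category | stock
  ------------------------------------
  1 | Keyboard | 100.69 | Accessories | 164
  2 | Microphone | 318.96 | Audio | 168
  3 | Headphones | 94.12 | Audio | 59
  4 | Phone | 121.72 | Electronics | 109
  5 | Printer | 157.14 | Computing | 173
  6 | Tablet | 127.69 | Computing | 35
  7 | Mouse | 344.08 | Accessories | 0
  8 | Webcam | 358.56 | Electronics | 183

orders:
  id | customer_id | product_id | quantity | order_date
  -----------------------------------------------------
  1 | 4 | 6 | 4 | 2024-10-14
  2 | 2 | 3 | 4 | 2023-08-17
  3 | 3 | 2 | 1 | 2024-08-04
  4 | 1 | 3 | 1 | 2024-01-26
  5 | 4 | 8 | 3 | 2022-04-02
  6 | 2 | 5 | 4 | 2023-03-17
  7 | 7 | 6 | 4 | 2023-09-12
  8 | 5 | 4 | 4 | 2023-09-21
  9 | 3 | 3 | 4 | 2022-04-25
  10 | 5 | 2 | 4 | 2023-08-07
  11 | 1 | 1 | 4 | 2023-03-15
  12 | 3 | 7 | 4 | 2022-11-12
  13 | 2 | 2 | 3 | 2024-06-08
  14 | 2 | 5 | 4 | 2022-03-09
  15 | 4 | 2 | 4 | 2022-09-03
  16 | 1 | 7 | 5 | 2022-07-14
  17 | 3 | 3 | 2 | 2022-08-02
SELECT p.name, COUNT(DISTINCT c.customer_id) AS distinct_customer_count FROM orders c JOIN products p ON c.product_id = p.id GROUP BY p.id, p.name

Execution result:
name | distinct_customer_count
Keyboard | 1
Microphone | 4
Headphones | 3
Phone | 1
Printer | 1
Tablet | 2
Mouse | 2
Webcam | 1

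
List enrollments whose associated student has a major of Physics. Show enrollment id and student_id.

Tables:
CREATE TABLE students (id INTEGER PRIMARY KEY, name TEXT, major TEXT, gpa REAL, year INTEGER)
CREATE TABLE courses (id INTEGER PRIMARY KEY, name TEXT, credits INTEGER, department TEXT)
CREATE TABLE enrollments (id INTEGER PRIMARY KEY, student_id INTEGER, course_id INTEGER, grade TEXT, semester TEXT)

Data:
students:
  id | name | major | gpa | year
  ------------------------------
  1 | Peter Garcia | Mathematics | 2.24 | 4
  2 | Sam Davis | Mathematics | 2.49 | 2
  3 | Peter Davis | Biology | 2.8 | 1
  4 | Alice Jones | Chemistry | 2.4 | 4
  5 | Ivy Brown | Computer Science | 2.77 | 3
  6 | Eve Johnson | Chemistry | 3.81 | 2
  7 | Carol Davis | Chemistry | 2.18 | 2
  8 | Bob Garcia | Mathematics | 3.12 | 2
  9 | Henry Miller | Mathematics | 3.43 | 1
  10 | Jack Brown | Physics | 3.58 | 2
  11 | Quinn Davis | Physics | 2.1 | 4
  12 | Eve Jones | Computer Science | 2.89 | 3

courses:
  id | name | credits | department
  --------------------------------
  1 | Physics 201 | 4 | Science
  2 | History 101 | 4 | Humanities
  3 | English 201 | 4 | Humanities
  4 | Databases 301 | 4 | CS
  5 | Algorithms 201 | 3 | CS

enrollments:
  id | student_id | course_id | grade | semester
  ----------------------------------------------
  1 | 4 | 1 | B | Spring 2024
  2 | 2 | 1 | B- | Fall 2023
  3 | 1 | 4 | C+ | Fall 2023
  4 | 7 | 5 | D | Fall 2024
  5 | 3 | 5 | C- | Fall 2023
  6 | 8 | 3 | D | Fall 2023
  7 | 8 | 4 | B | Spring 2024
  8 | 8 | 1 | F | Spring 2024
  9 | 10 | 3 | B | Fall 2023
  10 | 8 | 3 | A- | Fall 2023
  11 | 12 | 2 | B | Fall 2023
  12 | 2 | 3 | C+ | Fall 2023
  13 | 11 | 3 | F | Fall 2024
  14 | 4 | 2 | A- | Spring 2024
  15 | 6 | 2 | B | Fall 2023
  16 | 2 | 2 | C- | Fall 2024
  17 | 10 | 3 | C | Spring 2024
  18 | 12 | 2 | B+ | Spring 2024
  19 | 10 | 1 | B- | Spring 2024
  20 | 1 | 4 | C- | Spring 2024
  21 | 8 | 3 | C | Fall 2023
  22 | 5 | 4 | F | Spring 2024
SELECT id, student_id FROM enrollments WHERE student_id IN (SELECT id FROM students WHERE major = 'Physics')

Execution result:
id | student_id
9 | 10
13 | 11
17 | 10
19 | 10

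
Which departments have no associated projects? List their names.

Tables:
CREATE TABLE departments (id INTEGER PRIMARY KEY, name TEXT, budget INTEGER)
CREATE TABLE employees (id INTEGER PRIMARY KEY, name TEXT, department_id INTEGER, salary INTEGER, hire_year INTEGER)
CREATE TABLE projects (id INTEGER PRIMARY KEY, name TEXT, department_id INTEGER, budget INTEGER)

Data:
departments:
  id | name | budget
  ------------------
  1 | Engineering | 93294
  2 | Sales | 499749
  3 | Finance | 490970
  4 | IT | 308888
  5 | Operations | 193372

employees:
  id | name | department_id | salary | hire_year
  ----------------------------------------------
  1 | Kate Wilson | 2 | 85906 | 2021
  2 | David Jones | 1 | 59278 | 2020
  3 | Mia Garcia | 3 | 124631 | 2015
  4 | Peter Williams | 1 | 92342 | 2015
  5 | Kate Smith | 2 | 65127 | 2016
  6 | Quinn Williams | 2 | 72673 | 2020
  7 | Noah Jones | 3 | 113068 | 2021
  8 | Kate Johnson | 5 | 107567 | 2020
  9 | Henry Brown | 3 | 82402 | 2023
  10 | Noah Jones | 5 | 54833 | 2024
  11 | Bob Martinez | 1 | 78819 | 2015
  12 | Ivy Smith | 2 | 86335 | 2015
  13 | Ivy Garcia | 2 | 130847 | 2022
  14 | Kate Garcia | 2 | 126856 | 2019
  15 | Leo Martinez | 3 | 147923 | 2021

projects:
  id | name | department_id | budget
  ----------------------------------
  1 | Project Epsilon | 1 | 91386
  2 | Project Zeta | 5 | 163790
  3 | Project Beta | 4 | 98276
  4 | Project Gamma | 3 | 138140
SELECT p.name FROM departments p LEFT JOIN projects c ON c.department_id = p.id WHERE c.id IS NULL

Execution result:
Sales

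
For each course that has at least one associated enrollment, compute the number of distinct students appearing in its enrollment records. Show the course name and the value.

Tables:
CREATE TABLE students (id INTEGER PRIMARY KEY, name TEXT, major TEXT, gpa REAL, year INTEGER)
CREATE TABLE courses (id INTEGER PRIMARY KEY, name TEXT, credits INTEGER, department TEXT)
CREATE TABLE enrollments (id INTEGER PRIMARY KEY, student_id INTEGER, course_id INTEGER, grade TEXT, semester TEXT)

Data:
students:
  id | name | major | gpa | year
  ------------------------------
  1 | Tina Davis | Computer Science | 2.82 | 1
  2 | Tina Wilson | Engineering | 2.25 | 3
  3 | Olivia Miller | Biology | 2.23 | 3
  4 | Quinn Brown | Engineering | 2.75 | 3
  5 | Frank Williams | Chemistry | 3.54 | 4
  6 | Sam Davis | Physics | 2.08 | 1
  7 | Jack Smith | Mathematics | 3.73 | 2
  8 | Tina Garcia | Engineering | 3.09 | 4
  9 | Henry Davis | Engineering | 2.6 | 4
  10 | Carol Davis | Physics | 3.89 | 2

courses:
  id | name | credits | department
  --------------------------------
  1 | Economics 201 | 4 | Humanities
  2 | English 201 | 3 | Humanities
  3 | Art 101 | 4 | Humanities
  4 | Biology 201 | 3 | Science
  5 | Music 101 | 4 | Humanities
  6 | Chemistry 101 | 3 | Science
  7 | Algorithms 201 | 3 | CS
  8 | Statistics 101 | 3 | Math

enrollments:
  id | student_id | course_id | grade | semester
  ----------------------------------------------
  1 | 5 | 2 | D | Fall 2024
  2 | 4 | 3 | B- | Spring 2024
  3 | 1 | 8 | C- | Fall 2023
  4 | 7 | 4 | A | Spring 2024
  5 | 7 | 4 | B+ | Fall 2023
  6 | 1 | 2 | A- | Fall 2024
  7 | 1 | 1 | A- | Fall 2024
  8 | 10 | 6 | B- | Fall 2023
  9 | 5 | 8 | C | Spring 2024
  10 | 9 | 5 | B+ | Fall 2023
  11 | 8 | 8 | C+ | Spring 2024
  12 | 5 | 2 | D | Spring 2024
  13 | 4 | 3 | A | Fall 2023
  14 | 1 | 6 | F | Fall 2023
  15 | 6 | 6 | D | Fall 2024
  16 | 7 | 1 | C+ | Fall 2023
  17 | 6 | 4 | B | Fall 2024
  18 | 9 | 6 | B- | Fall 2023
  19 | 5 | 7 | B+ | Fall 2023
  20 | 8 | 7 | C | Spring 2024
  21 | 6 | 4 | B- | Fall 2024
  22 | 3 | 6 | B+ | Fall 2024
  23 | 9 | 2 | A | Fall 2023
SELECT p.name, COUNT(DISTINCT c.student_id) AS distinct_student_count FROM enrollments c JOIN courses p ON c.course_id = p.id GROUP BY p.id, p.name

Execution result:
name | distinct_student_count
Economics 201 | 2
English 201 | 3
Art 101 | 1
Biology 201 | 2
Music 101 | 1
Chemistry 101 | 5
Algorithms 201 | 2
Statistics 101 | 3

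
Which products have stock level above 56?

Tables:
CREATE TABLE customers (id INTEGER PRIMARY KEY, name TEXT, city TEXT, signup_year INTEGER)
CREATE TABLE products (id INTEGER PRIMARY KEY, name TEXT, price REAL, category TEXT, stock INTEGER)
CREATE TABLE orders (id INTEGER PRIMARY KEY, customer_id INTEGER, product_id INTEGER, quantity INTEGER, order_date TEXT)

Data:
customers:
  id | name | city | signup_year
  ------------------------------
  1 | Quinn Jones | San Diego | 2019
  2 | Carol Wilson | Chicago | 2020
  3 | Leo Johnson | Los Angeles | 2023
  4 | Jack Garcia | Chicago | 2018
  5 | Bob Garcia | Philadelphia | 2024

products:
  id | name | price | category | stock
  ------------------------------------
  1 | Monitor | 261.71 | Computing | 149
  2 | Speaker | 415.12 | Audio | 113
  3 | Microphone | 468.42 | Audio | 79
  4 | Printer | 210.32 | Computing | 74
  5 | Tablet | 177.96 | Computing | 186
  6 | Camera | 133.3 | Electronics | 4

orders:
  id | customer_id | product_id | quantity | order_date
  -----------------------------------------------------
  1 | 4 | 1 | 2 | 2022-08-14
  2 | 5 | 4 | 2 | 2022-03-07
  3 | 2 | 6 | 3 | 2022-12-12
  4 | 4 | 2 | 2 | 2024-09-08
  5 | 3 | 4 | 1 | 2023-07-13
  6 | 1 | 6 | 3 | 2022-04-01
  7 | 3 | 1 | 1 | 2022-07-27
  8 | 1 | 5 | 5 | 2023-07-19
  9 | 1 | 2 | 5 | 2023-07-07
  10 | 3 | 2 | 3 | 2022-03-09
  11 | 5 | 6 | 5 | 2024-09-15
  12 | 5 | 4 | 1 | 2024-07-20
SELECT name, stock FROM products WHERE stock > 56

Execution result:
name | stock
Monitor | 149
Speaker | 113
Microphone | 79
Printer | 74
Tablet | 186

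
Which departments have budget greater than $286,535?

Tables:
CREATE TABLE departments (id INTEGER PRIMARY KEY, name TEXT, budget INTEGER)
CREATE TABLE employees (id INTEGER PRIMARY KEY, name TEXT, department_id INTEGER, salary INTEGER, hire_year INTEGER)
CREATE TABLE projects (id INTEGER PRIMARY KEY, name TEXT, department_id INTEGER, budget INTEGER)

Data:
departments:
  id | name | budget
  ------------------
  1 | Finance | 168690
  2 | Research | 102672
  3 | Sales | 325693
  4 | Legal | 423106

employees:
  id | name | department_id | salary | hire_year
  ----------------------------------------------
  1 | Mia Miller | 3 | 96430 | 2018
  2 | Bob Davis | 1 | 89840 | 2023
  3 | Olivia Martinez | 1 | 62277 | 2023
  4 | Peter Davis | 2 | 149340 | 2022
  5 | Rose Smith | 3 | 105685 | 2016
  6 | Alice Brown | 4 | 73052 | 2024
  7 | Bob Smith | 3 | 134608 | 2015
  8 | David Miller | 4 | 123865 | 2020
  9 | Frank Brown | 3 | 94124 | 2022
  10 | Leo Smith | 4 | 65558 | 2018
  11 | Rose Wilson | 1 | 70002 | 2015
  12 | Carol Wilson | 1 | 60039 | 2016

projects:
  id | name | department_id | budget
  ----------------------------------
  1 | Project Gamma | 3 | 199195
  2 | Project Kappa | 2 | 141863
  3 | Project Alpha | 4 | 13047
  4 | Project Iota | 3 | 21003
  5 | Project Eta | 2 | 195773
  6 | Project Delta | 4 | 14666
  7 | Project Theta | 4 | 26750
SELECT name, budget FROM departments WHERE budget > 286535

Execution result:
name | budget
Sales | 325693
Legal | 423106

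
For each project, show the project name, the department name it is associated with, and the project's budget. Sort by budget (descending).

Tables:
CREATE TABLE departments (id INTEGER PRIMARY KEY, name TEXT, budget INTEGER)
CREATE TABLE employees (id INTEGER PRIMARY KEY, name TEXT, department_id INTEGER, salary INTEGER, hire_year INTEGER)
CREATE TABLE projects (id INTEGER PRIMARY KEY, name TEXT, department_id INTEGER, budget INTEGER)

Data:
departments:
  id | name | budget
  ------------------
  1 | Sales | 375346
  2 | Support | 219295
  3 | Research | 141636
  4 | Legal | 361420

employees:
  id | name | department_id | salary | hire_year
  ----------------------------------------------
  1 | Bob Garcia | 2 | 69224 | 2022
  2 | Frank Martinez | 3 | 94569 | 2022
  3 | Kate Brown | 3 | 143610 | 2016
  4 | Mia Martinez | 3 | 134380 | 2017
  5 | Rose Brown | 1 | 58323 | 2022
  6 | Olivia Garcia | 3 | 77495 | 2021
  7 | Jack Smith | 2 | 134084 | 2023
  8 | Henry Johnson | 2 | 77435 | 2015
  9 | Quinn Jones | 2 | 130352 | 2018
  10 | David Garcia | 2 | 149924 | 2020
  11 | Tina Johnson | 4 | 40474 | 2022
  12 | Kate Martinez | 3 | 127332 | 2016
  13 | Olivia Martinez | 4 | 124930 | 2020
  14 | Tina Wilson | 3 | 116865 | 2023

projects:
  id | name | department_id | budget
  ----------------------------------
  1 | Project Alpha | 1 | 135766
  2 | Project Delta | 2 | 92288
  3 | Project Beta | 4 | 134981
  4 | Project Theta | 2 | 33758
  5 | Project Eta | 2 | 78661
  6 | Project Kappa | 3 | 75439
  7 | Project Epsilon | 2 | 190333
SELECT c.name, p.name AS department, c.budget FROM projects c JOIN departments p ON c.department_id = p.id ORDER BY c.budget DESC

Execution result:
name | department | budget
Project Epsilon | Support | 190333
Project Alpha | Sales | 135766
Project Beta | Legal | 134981
Project Delta | Support | 92288
Project Eta | Support | 78661
Project Kappa | Research | 75439
Project Theta | Support | 33758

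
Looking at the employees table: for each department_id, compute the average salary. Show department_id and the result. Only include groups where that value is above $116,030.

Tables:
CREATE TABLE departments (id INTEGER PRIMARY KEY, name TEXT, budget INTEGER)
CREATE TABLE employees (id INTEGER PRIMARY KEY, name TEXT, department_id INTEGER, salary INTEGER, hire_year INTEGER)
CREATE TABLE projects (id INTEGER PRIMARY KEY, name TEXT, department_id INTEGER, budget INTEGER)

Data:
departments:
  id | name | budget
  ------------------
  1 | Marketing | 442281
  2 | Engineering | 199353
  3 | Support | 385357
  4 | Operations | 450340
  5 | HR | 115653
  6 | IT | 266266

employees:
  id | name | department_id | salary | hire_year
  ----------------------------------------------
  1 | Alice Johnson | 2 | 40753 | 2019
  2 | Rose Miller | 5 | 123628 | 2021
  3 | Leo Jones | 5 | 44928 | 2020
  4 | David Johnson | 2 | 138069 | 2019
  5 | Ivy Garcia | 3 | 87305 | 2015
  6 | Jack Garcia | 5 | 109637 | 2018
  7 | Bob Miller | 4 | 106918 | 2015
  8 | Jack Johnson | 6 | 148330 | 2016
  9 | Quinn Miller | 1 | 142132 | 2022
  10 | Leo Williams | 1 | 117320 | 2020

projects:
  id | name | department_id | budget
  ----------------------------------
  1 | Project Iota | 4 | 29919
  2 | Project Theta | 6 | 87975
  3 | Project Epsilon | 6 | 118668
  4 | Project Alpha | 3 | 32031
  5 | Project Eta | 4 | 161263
SELECT department_id, AVG(salary) AS avg_salary FROM employees GROUP BY department_id HAVING AVG(salary) > 116030

Execution result:
department_id | avg_salary
1 | 129726.00
6 | 148330.00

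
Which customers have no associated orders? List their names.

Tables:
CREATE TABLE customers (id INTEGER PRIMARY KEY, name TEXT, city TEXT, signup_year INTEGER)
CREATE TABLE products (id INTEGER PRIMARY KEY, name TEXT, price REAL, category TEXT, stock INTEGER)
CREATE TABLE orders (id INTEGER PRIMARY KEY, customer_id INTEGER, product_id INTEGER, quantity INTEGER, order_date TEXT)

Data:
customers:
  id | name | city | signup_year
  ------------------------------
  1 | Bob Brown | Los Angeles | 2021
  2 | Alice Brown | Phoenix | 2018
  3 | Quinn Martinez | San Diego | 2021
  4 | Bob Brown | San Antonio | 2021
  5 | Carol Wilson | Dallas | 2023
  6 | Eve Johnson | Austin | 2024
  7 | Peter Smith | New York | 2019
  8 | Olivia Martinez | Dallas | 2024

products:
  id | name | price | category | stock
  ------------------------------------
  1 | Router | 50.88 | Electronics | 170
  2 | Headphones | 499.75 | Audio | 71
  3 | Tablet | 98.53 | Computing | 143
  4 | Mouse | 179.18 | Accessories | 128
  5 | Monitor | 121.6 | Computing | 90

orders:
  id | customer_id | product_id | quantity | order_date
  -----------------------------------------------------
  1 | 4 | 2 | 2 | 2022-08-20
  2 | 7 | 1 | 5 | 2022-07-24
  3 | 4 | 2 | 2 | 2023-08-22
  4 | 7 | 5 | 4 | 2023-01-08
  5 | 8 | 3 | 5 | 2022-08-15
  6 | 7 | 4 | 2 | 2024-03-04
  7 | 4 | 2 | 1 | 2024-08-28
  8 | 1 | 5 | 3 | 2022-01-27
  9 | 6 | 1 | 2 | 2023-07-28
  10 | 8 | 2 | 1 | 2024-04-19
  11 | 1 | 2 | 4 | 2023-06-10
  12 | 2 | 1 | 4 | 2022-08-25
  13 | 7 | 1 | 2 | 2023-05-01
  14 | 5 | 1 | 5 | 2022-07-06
SELECT p.name FROM customers p LEFT JOIN orders c ON c.customer_id = p.id WHERE c.id IS NULL

Execution result:
Quinn Martinez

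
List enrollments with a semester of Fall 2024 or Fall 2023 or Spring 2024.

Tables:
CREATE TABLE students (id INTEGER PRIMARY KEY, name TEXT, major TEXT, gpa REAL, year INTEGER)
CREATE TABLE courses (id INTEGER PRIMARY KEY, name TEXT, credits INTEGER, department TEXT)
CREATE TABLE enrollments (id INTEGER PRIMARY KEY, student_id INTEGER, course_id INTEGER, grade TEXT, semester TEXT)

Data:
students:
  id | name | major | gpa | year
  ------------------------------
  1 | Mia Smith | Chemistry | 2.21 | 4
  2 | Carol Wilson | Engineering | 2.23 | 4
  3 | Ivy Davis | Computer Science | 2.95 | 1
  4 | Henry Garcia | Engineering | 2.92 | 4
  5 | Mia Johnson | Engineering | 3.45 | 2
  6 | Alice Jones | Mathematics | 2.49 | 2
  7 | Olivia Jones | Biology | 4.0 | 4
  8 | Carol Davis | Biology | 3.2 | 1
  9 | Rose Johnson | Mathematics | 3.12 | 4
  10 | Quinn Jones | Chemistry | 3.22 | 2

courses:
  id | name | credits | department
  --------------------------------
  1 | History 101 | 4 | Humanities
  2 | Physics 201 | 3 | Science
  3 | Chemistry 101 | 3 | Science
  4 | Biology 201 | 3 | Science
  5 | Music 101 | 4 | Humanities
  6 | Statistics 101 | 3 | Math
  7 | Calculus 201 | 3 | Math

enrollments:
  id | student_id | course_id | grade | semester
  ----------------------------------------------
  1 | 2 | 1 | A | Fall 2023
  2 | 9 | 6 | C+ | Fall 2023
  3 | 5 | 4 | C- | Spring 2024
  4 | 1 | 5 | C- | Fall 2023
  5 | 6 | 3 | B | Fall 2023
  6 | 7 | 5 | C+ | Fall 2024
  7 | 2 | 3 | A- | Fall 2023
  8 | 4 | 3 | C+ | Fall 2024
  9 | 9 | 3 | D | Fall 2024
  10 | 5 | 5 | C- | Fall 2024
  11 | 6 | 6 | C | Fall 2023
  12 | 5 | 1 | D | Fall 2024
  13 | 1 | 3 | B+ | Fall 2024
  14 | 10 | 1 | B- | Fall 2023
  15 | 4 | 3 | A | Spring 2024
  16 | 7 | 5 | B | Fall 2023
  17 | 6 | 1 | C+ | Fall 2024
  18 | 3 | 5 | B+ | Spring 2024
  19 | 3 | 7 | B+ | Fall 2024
SELECT id, semester FROM enrollments WHERE semester IN ('Fall 2024', 'Fall 2023', 'Spring 2024')

Execution result:
id | semester
1 | Fall 2023
2 | Fall 2023
3 | Spring 2024
4 | Fall 2023
5 | Fall 2023
6 | Fall 2024
7 | Fall 2023
8 | Fall 2024
9 | Fall 2024
10 | Fall 2024
11 | Fall 2023
12 | Fall 2024
13 | Fall 2024
14 | Fall 2023
15 | Spring 2024
16 | Fall 2023
17 | Fall 2024
18 | Spring 2024
19 | Fall 2024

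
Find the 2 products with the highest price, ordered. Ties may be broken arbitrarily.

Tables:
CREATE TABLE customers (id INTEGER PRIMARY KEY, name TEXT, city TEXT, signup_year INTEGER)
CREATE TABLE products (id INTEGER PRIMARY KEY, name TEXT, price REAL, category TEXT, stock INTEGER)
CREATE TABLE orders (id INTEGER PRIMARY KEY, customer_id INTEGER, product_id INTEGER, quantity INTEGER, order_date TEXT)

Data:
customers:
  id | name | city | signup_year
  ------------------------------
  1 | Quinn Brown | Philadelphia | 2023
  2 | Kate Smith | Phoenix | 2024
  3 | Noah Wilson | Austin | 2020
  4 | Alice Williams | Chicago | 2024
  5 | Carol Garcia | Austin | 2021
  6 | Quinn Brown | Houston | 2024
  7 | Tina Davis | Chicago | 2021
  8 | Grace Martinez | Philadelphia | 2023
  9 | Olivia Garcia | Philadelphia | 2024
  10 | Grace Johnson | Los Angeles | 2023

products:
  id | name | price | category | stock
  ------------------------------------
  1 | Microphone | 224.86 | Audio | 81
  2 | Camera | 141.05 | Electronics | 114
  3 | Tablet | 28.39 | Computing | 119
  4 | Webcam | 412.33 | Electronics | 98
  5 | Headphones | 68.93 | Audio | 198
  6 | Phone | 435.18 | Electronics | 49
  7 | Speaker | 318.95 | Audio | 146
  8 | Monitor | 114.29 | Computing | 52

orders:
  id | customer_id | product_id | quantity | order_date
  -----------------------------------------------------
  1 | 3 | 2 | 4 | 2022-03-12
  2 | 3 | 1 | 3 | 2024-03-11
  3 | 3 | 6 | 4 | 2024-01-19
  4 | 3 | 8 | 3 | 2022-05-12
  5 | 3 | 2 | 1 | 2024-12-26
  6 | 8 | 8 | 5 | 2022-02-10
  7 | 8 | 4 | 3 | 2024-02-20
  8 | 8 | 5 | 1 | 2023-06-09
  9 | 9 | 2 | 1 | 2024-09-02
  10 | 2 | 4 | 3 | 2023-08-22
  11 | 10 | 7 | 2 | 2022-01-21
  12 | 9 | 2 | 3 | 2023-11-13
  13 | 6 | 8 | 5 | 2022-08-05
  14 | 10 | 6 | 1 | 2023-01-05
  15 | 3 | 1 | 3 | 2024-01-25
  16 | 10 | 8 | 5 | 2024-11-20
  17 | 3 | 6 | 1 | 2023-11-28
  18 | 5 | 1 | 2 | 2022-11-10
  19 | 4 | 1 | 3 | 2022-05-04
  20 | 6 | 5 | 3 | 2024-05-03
SELECT name, price FROM products ORDER BY price DESC LIMIT 2

Execution result:
name | price
Phone | 435.18
Webcam | 412.33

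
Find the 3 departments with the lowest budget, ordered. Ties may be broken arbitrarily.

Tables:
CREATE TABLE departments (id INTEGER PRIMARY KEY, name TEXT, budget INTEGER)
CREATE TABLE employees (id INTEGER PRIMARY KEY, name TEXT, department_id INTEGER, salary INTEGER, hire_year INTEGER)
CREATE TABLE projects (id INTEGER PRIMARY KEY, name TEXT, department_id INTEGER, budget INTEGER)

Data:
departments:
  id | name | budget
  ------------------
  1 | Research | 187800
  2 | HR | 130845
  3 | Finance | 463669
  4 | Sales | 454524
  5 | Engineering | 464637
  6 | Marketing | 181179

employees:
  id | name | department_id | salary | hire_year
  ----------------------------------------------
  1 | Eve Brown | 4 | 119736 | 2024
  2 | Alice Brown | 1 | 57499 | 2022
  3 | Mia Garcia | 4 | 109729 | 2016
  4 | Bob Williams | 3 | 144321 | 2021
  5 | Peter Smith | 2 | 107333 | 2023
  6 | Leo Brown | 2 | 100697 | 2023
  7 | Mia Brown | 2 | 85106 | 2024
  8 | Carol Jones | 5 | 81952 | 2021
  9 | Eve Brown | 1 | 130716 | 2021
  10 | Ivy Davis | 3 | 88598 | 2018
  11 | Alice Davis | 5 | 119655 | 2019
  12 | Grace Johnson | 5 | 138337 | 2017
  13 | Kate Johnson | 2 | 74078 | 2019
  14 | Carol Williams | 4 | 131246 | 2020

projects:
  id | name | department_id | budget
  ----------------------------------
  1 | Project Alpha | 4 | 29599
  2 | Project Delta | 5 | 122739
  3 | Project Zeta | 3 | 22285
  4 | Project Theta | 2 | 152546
SELECT name, budget FROM departments ORDER BY budget ASC LIMIT 3

Execution result:
name | budget
HR | 130845
Marketing | 181179
Research | 187800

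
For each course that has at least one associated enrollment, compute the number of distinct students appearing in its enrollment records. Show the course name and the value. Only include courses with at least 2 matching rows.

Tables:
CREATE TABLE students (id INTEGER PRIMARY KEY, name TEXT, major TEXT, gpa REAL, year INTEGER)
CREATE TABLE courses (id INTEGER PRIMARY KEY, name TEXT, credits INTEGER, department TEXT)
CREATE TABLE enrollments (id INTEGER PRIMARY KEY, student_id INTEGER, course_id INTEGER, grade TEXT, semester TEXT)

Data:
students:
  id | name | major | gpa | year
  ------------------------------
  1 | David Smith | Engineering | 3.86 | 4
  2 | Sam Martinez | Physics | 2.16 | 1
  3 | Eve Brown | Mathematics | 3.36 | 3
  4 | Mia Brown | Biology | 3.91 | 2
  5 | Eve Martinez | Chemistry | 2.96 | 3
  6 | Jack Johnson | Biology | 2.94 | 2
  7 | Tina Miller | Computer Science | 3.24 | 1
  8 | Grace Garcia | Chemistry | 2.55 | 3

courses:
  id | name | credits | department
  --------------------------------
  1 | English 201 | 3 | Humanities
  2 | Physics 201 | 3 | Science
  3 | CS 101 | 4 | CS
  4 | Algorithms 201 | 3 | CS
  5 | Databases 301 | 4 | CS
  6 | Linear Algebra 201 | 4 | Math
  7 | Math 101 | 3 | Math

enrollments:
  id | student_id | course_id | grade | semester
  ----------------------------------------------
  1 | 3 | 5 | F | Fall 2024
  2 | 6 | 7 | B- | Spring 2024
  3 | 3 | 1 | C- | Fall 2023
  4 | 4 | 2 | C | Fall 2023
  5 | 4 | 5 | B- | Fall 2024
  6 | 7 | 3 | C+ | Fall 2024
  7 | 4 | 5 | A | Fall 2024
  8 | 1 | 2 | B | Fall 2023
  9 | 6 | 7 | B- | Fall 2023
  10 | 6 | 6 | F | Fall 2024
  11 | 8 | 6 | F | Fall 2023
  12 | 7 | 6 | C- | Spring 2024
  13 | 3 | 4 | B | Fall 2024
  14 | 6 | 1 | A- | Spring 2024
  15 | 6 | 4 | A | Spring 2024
SELECT p.name, COUNT(DISTINCT c.student_id) AS distinct_student_count FROM enrollments c JOIN courses p ON c.course_id = p.id GROUP BY p.id, p.name HAVING COUNT(*) >= 2

Execution result:
name | distinct_student_count
English 201 | 2
Physics 201 | 2
Algorithms 201 | 2
Databases 301 | 2
Linear Algebra 201 | 3
Math 101 | 1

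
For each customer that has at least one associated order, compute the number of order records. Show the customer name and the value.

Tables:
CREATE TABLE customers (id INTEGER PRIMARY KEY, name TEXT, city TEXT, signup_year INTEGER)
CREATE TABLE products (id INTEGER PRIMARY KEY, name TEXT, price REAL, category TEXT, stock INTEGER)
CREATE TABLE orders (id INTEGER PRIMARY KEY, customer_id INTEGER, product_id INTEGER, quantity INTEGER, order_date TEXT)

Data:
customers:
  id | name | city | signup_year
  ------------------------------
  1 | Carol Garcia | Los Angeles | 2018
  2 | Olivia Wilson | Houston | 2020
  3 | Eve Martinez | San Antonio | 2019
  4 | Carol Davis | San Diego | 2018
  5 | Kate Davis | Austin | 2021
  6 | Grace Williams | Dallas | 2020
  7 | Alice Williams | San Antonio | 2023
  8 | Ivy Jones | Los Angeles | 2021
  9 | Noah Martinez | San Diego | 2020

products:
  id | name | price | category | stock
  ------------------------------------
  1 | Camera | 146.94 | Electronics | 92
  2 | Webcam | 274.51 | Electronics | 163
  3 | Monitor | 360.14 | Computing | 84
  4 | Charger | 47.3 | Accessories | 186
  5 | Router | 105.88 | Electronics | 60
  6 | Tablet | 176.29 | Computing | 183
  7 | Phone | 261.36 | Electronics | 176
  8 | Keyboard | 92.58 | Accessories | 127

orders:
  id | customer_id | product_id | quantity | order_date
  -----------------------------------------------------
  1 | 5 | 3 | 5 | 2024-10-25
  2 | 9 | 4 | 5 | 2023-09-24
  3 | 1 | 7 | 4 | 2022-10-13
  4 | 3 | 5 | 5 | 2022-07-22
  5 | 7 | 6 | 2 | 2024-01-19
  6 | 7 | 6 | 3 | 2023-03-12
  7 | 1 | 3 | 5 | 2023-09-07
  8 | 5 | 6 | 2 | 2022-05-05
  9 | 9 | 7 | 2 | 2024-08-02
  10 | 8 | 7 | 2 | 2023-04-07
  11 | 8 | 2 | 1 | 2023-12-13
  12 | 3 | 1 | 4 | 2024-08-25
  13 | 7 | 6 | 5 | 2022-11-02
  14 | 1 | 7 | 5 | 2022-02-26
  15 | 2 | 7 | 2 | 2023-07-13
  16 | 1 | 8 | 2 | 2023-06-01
SELECT p.name, COUNT(*) AS n FROM orders c JOIN customers p ON c.customer_id = p.id GROUP BY p.id, p.name

Execution result:
name | n
Carol Garcia | 4
Olivia Wilson | 1
Eve Martinez | 2
Kate Davis | 2
Alice Williams | 3
Ivy Jones | 2
Noah Martinez | 2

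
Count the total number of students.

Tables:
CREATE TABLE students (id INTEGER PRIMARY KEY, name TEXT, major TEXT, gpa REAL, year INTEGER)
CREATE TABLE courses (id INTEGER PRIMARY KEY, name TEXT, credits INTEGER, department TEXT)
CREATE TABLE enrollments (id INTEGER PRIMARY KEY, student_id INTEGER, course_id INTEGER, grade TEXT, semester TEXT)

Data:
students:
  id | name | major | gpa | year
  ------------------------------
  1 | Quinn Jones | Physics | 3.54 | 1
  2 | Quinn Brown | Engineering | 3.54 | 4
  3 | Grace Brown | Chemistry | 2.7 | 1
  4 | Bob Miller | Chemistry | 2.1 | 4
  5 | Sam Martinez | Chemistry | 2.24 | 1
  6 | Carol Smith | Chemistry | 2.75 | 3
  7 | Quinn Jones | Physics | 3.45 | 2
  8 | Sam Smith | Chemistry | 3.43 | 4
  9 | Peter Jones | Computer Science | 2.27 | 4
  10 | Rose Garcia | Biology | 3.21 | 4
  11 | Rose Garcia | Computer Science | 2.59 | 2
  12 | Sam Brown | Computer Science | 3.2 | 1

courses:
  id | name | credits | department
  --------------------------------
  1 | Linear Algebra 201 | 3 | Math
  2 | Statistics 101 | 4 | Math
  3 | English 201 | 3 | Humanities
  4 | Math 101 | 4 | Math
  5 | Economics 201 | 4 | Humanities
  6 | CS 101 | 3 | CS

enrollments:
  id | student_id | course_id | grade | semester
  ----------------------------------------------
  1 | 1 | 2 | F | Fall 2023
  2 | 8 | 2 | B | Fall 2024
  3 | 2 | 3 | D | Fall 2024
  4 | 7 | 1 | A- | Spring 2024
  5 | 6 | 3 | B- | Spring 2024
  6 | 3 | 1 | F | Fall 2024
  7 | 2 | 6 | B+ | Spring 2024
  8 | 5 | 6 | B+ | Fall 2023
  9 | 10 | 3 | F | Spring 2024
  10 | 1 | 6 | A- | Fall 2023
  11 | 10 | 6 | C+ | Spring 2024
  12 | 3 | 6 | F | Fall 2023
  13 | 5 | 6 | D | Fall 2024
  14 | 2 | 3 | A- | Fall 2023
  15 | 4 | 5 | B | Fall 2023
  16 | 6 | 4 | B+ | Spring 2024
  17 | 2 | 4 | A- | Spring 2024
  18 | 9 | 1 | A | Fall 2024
SELECT COUNT(*) FROM students

Execution result:
12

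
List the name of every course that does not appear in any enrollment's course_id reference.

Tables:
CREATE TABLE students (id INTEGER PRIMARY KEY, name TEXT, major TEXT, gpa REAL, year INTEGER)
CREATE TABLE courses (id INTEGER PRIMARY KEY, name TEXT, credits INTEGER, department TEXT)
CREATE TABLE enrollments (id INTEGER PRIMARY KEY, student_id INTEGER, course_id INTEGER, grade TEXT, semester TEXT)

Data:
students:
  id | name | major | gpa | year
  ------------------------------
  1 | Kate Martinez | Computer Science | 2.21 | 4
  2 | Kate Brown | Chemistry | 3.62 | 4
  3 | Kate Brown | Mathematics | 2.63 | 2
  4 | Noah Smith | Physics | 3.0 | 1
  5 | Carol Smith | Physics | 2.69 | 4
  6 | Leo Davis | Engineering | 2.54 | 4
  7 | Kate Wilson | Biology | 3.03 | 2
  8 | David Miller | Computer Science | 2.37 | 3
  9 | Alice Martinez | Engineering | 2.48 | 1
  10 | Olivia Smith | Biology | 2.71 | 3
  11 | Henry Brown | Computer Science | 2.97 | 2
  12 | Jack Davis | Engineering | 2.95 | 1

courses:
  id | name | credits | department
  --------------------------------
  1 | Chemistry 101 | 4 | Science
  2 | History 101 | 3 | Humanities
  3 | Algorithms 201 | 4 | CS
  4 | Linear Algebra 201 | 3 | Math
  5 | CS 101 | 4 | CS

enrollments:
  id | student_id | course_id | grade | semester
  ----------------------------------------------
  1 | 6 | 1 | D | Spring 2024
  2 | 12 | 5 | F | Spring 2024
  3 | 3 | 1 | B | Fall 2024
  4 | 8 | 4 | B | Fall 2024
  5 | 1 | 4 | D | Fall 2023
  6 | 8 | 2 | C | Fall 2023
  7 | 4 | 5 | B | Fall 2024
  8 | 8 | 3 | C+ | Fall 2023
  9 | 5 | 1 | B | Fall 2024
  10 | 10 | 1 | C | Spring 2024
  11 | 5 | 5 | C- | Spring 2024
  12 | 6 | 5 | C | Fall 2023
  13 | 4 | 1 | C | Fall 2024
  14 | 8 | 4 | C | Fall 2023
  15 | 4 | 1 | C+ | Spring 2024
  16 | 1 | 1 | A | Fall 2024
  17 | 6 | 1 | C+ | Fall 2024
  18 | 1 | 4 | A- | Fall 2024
SELECT p.name FROM courses p LEFT JOIN enrollments c ON c.course_id = p.id WHERE c.id IS NULL

Execution result:
(no rows)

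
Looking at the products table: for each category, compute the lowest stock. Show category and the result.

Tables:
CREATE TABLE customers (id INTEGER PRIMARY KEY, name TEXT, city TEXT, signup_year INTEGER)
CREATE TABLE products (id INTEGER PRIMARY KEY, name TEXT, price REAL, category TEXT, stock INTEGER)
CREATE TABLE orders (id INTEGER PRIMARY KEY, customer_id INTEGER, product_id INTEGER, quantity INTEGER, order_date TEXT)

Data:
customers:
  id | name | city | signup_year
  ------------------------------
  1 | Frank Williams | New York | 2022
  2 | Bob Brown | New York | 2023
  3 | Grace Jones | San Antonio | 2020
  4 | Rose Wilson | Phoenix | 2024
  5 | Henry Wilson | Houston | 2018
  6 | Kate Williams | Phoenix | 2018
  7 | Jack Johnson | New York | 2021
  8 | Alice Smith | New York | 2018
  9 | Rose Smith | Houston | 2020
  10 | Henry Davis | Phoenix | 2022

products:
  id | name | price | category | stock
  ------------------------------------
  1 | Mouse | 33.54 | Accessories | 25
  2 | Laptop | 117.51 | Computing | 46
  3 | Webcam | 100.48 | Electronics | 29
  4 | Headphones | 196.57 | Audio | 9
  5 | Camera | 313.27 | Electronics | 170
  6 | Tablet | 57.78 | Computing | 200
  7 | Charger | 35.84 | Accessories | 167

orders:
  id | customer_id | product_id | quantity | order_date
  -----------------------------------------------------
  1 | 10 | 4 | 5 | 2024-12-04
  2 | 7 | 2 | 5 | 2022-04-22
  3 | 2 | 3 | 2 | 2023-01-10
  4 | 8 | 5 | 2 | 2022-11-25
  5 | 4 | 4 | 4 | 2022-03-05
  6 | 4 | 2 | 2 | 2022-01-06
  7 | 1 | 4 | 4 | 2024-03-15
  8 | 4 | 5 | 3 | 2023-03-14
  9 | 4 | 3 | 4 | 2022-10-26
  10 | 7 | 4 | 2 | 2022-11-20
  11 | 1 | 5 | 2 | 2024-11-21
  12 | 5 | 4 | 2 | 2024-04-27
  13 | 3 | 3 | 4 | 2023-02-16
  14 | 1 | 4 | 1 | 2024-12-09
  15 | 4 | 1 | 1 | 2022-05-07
SELECT category, MIN(stock) AS min_stock FROM products GROUP BY category

Execution result:
category | min_stock
Accessories | 25
Audio | 9
Computing | 46
Electronics | 29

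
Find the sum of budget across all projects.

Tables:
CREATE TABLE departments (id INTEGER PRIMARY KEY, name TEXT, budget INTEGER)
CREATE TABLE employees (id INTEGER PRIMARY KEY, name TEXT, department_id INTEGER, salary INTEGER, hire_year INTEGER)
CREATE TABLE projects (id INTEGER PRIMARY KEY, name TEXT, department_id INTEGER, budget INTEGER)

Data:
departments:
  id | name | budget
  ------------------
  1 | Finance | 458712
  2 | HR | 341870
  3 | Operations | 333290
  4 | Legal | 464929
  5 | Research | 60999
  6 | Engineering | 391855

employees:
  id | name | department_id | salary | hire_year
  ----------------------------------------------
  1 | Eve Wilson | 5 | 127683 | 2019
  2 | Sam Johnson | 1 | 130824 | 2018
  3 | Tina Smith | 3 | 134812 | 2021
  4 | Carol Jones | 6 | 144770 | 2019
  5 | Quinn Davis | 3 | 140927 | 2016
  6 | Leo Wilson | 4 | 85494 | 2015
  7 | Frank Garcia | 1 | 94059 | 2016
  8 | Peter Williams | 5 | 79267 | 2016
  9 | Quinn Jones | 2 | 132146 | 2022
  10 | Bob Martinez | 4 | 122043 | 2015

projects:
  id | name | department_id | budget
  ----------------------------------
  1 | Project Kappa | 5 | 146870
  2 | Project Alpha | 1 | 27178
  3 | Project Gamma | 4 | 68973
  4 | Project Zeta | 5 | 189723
SELECT SUM(budget) FROM projects

Execution result:
432744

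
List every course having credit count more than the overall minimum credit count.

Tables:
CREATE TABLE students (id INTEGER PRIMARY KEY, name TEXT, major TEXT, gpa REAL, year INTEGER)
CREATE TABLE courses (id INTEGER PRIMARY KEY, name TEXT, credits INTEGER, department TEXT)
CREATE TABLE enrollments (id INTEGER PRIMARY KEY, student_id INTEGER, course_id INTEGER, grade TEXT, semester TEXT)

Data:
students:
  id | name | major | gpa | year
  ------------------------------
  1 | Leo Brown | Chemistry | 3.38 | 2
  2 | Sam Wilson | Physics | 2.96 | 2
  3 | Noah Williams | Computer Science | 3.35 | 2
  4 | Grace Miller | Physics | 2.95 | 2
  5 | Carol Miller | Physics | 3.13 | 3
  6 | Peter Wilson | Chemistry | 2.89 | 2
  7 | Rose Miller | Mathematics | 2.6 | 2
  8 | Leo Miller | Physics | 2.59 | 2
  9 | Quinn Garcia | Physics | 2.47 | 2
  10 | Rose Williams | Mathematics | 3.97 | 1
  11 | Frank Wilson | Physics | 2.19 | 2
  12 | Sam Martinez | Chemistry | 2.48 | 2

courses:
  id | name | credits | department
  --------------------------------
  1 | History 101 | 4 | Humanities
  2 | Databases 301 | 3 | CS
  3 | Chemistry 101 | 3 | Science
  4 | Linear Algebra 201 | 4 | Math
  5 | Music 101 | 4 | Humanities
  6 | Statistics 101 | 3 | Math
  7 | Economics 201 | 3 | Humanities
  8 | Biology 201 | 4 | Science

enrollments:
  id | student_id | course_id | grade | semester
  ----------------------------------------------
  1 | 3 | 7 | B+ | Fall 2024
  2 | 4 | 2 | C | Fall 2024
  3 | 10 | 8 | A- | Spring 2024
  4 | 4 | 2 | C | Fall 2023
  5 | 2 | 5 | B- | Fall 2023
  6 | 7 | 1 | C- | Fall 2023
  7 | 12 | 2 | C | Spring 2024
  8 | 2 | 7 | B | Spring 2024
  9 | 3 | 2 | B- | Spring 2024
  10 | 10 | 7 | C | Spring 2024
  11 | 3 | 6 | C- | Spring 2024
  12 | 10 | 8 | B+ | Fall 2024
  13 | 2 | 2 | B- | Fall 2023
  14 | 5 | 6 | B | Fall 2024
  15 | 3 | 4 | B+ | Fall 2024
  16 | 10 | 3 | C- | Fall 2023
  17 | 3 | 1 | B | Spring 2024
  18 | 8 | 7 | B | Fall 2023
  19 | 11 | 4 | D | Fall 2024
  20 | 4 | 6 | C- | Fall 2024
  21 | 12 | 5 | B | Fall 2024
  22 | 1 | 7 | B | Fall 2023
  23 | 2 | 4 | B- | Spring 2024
SELECT name, credits FROM courses WHERE credits > (SELECT MIN(credits) FROM courses)

Execution result:
name | credits
History 101 | 4
Linear Algebra 201 | 4
Music 101 | 4
Biology 201 | 4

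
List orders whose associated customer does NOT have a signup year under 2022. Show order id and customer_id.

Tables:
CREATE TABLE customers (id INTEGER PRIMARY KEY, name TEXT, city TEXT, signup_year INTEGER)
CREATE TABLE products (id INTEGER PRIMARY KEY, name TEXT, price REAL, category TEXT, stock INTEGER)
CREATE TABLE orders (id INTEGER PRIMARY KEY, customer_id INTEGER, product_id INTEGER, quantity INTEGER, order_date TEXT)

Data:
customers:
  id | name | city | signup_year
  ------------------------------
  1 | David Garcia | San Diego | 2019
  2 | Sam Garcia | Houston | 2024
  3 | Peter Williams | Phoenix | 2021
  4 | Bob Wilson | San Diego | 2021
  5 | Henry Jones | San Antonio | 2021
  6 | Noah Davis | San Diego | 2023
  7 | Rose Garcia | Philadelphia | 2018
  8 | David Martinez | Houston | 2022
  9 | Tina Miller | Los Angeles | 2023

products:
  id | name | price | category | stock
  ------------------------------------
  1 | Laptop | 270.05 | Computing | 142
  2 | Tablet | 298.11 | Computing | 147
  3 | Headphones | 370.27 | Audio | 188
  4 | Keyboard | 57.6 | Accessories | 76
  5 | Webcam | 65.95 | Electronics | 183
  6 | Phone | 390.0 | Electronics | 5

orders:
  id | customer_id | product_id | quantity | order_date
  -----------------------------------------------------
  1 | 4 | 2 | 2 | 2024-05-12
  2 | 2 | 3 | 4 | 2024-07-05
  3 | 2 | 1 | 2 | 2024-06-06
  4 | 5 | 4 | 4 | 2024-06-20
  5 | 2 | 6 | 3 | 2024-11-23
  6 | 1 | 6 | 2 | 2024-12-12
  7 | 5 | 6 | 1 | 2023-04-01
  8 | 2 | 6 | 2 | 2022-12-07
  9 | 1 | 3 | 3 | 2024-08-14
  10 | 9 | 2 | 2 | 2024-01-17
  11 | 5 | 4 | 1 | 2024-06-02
SELECT id, customer_id FROM orders WHERE customer_id NOT IN (SELECT id FROM customers WHERE signup_year < 2022)

Execution result:
id | customer_id
2 | 2
3 | 2
5 | 2
8 | 2
10 | 9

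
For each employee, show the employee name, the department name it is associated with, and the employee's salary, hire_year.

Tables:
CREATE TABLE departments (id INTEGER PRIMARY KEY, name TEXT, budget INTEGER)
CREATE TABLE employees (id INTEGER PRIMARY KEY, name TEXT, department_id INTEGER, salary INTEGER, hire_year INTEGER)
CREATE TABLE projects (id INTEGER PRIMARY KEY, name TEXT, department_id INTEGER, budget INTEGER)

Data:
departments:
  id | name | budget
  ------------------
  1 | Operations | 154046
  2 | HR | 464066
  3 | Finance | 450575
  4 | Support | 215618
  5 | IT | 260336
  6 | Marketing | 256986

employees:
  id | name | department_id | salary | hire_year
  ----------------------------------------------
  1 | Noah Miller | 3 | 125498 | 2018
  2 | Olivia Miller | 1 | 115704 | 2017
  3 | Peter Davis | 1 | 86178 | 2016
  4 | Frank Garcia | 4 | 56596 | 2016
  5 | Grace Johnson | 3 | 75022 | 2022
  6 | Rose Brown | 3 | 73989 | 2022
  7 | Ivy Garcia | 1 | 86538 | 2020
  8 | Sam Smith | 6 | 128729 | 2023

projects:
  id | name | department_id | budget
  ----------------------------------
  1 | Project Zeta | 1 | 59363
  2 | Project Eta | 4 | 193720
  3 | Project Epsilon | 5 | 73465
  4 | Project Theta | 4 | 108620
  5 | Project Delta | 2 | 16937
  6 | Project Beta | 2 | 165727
SELECT c.name, p.name AS department, c.salary, c.hire_year FROM employees c JOIN departments p ON c.department_id = p.id

Execution result:
name | department | salary | hire_year
Noah Miller | Finance | 125498 | 2018
Olivia Miller | Operations | 115704 | 2017
Peter Davis | Operations | 86178 | 2016
Frank Garcia | Support | 56596 | 2016
Grace Johnson | Finance | 75022 | 2022
Rose Brown | Finance | 73989 | 2022
Ivy Garcia | Operations | 86538 | 2020
Sam Smith | Marketing | 128729 | 2023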